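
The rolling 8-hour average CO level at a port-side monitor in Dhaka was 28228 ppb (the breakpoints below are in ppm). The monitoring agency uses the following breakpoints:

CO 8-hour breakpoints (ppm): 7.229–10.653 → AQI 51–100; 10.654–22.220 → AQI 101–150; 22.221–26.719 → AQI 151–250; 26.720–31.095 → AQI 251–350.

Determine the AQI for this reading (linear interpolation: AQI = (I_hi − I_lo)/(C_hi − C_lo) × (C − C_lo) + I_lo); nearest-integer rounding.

285

Convert: 28228 ppb = 28.228 ppm.
CO: 28.228 lies in 26.720–31.095, so I_lo=251, I_hi=350, C_lo=26.720, C_hi=31.095.
(350−251)/(31.095−26.720) × (28.228−26.720) + 251 = 99/4.375 × 1.508 + 251 ≈ 285.12 → 285.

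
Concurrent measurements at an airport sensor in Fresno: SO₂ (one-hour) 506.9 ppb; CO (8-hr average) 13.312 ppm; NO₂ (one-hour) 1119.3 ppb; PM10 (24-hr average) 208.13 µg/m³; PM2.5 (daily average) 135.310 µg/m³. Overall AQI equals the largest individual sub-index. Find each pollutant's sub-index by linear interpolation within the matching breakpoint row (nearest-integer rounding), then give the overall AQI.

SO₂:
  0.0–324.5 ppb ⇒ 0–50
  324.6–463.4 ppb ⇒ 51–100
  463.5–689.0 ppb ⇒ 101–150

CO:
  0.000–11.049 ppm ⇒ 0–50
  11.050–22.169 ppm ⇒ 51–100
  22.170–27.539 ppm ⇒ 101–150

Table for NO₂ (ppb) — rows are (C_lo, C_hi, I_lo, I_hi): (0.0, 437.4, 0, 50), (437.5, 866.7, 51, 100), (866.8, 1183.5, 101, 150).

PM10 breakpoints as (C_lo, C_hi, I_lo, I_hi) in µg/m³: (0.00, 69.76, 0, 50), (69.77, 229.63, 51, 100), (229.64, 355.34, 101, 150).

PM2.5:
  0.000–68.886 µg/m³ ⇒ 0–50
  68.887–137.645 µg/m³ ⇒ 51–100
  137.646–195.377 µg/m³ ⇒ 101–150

SO₂ 506.9: bracket 463.5–689.0 → index 101–150; slope 49/225.5, offset 43.4.
AQI = 101 + 49/225.5·43.4 ≈ 110.43 ⇒ 110.
CO: row 11.050–22.169 (AQI 51–100). (100−51)·(13.312−11.050)/(22.169−11.050) + 51 = 49·2.262/11.119 + 51 ≈ 60.97 → 61.
NO₂: 1119.3 ∈ [866.8, 1183.5] ↔ index [101, 150].
101 + (1119.3−866.8)·(150−101)/(1183.5−866.8) = 101 + 252.5·49/316.7 ≈ 140.07, so AQI = 140.
PM10: 208.13 lies in 69.77–229.63, so I_lo=51, I_hi=100, C_lo=69.77, C_hi=229.63.
(100−51)/(229.63−69.77) × (208.13−69.77) + 51 = 49/159.86 × 138.36 + 51 ≈ 93.41 → 93.
PM2.5: 135.310 lies in 68.887–137.645, so I_lo=51, I_hi=100, C_lo=68.887, C_hi=137.645.
(100−51)/(137.645−68.887) × (135.310−68.887) + 51 = 49/68.758 × 66.423 + 51 ≈ 98.34 → 98.
Sub-indices: SO₂→110, CO→61, NO₂→140, PM10→93, PM2.5→98. Overall AQI = max = 140; dominant pollutant is NO₂.

140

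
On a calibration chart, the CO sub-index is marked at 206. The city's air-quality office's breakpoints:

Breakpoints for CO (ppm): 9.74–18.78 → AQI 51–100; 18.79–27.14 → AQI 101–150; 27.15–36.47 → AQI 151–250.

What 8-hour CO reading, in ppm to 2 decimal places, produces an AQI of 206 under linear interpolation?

32.33

AQI 206 lies in the 151–250 band, which corresponds to 27.15–36.47 ppm.
C = 27.15 + (206−151)×(36.47−27.15)/(250−151) = 27.15 + 55×9.32/99 ≈ 32.3278 ppm → 32.33 ppm to 2 dp.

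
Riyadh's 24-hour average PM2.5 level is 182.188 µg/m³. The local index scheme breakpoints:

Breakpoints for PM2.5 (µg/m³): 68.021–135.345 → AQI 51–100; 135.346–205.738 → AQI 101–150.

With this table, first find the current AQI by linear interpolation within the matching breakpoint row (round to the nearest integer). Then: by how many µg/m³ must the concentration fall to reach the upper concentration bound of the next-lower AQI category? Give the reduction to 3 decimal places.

46.843

PM2.5 182.188: bracket 135.346–205.738 → index 101–150; slope 49/70.392, offset 46.842.
AQI = 101 + 49/70.392·46.842 ≈ 133.61 ⇒ 134.
Current AQI 134 is in the Unhealthy for Sensitive Groups range (101–150). The next-lower category tops out at AQI 100, whose upper concentration bound is 135.345 µg/m³.
Reduction needed = 182.188 − 135.345 = 46.843 µg/m³.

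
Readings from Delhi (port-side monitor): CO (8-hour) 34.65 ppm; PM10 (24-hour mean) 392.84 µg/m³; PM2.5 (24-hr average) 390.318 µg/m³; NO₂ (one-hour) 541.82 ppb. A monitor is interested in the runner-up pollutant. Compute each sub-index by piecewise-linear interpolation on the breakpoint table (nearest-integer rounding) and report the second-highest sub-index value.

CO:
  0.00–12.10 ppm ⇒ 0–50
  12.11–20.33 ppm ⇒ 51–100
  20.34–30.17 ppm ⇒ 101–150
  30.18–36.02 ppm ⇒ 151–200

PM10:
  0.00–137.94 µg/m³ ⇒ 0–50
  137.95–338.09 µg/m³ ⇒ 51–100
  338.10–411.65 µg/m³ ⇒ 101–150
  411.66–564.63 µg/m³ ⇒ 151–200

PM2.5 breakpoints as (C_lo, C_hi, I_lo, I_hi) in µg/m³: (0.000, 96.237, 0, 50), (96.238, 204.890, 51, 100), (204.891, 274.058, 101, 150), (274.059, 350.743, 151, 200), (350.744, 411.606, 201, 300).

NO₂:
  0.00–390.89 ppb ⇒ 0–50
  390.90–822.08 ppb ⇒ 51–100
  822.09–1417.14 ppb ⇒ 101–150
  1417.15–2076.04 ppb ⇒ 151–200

CO: row 30.18–36.02 (AQI 151–200). (200−151)·(34.65−30.18)/(36.02−30.18) + 151 = 49·4.47/5.84 + 151 ≈ 188.51 → 189.
PM10 392.84: bracket 338.10–411.65 → index 101–150; slope 49/73.55, offset 54.74.
AQI = 101 + 49/73.55·54.74 ≈ 137.47 ⇒ 137.
PM2.5: 390.318 lies in 350.744–411.606, so I_lo=201, I_hi=300, C_lo=350.744, C_hi=411.606.
(300−201)/(411.606−350.744) × (390.318−350.744) + 201 = 99/60.862 × 39.574 + 201 ≈ 265.37 → 265.
NO₂: 541.82 ∈ [390.90, 822.08] ↔ index [51, 100].
51 + (541.82−390.90)·(100−51)/(822.08−390.90) = 51 + 150.92·49/431.18 ≈ 68.15, so AQI = 68.
Sub-indices: CO→189, PM10→137, PM2.5→265, NO₂→68. Ranked high→low: 265, 189, 137, 68. Second-highest sub-index = 189.

189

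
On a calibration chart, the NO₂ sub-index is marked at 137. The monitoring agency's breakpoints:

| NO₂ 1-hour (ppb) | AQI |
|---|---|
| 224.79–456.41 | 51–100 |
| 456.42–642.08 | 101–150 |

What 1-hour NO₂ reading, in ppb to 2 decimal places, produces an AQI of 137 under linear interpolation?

AQI 137 lies in the 101–150 band, which corresponds to 456.42–642.08 ppb.
C = 456.42 + (137−101)×(642.08−456.42)/(150−101) = 456.42 + 36×185.66/49 ≈ 592.8233 ppb → 592.82 ppb to 2 dp.

592.82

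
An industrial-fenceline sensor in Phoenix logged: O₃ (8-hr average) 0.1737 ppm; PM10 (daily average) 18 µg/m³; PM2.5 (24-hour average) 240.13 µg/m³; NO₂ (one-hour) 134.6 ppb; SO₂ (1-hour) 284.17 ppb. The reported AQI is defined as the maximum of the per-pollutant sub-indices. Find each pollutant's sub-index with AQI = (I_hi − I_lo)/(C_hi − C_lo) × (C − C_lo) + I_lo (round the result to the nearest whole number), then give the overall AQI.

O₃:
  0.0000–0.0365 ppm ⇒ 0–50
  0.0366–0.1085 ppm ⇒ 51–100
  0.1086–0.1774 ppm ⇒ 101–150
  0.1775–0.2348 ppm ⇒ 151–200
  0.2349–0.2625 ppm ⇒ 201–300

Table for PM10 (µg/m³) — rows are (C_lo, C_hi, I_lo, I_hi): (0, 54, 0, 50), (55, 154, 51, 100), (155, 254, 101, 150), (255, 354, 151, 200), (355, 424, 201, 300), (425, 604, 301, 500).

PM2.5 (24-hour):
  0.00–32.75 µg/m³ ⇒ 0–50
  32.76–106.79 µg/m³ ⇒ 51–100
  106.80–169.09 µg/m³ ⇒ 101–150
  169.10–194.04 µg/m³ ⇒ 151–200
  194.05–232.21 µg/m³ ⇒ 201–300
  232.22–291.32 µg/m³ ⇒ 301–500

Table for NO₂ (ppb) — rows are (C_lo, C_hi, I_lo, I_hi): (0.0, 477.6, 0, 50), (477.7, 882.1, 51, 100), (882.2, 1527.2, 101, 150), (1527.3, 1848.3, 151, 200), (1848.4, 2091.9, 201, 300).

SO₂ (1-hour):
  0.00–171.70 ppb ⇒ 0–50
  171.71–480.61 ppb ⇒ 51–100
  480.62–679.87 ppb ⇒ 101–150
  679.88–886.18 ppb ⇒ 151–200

O₃: 0.1737 ∈ [0.1086, 0.1774] ↔ index [101, 150].
101 + (0.1737−0.1086)·(150−101)/(0.1774−0.1086) = 101 + 0.0651·49/0.0688 ≈ 147.36, so AQI = 147.
PM10: row 0–54 (AQI 0–50). (50−0)·(18−0)/(54−0) + 0 = 50·18/54 + 0 ≈ 16.67 → 17.
PM2.5 240.13: bracket 232.22–291.32 → index 301–500; slope 199/59.10, offset 7.91.
AQI = 301 + 199/59.10·7.91 ≈ 327.63 ⇒ 328.
NO₂ 134.6: bracket 0.0–477.6 → index 0–50; slope 50/477.6, offset 134.6.
AQI = 0 + 50/477.6·134.6 ≈ 14.09 ⇒ 14.
SO₂: 284.17 ∈ [171.71, 480.61] ↔ index [51, 100].
51 + (284.17−171.71)·(100−51)/(480.61−171.71) = 51 + 112.46·49/308.90 ≈ 68.84, so AQI = 69.
Sub-indices: O₃→147, PM10→17, PM2.5→328, NO₂→14, SO₂→69. Overall AQI = max = 328; dominant pollutant is PM2.5.

328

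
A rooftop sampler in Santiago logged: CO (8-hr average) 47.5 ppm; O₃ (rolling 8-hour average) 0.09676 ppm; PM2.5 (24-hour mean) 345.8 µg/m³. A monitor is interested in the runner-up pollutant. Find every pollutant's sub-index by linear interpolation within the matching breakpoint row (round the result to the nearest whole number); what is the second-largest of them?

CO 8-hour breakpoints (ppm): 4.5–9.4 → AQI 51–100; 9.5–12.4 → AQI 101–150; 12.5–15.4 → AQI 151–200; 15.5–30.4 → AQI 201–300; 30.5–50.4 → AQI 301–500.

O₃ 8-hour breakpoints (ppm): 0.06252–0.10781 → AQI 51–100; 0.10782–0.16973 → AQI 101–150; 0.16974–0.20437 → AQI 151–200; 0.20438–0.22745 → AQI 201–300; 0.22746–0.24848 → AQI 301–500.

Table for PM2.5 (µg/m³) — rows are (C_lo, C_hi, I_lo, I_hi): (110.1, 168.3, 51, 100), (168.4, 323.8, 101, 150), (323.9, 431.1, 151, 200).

161

CO 47.5: bracket 30.5–50.4 → index 301–500; slope 199/19.9, offset 17.0.
AQI = 301 + 199/19.9·17.0 ≈ 471.00 ⇒ 471.
O₃: 0.09676 lies in 0.06252–0.10781, so I_lo=51, I_hi=100, C_lo=0.06252, C_hi=0.10781.
(100−51)/(0.10781−0.06252) × (0.09676−0.06252) + 51 = 49/0.04529 × 0.03424 + 51 ≈ 88.04 → 88.
PM2.5: 345.8 ∈ [323.9, 431.1] ↔ index [151, 200].
151 + (345.8−323.9)·(200−151)/(431.1−323.9) = 151 + 21.9·49/107.2 ≈ 161.01, so AQI = 161.
Sub-indices: CO→471, O₃→88, PM2.5→161. Ranked high→low: 471, 161, 88. Second-highest sub-index = 161.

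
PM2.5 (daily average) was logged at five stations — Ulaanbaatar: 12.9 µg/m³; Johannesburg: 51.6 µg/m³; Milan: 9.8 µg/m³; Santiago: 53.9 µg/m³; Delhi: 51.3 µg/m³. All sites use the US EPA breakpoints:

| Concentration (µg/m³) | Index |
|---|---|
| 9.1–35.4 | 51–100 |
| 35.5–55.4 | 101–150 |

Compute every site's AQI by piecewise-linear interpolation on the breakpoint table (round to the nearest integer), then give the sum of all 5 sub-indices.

Ulaanbaatar: 12.9 ∈ [9.1, 35.4] ↔ index [51, 100].
51 + (12.9−9.1)·(100−51)/(35.4−9.1) = 51 + 3.8·49/26.3 ≈ 58.08, so AQI = 58.
Johannesburg: row 35.5–55.4 (AQI 101–150). (150−101)·(51.6−35.5)/(55.4−35.5) + 101 = 49·16.1/19.9 + 101 ≈ 140.64 → 141.
Milan: 9.8 ∈ [9.1, 35.4] ↔ index [51, 100].
51 + (9.8−9.1)·(100−51)/(35.4−9.1) = 51 + 0.7·49/26.3 ≈ 52.30, so AQI = 52.
Santiago: 53.9 lies in 35.5–55.4, so I_lo=101, I_hi=150, C_lo=35.5, C_hi=55.4.
(150−101)/(55.4−35.5) × (53.9−35.5) + 101 = 49/19.9 × 18.4 + 101 ≈ 146.31 → 146.
Delhi 51.3: bracket 35.5–55.4 → index 101–150; slope 49/19.9, offset 15.8.
AQI = 101 + 49/19.9·15.8 ≈ 139.90 ⇒ 140.
AQIs: Ulaanbaatar=58, Johannesburg=141, Milan=52, Santiago=146, Delhi=140. Sum = 58 + 141 + 52 + 146 + 140 = 537.

537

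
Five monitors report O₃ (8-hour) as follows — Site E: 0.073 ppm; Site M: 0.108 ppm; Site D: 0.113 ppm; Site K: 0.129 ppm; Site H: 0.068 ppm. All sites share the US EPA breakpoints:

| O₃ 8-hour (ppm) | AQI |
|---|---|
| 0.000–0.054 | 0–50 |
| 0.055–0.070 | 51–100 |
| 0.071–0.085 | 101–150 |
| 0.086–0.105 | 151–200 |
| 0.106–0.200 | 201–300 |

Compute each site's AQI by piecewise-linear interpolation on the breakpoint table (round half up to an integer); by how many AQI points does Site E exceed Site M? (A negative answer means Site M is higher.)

-95

Site E 0.073: bracket 0.071–0.085 → index 101–150; slope 49/0.014, offset 0.002.
AQI = 101 + 49/0.014·0.002 ≈ 108.00 ⇒ 108.
Site M: 0.108 lies in 0.106–0.200, so I_lo=201, I_hi=300, C_lo=0.106, C_hi=0.200.
(300−201)/(0.200−0.106) × (0.108−0.106) + 201 = 99/0.094 × 0.002 + 201 ≈ 203.11 → 203.
Site D 0.113: bracket 0.106–0.200 → index 201–300; slope 99/0.094, offset 0.007.
AQI = 201 + 99/0.094·0.007 ≈ 208.37 ⇒ 208.
Site K: row 0.106–0.200 (AQI 201–300). (300−201)·(0.129−0.106)/(0.200−0.106) + 201 = 99·0.023/0.094 + 201 ≈ 225.22 → 225.
Site H: 0.068 ∈ [0.055, 0.070] ↔ index [51, 100].
51 + (0.068−0.055)·(100−51)/(0.070−0.055) = 51 + 0.013·49/0.015 ≈ 93.47, so AQI = 93.
AQIs: Site E=108, Site M=203, Site D=208, Site K=225, Site H=93. Site E (108) − Site M (203) = -95.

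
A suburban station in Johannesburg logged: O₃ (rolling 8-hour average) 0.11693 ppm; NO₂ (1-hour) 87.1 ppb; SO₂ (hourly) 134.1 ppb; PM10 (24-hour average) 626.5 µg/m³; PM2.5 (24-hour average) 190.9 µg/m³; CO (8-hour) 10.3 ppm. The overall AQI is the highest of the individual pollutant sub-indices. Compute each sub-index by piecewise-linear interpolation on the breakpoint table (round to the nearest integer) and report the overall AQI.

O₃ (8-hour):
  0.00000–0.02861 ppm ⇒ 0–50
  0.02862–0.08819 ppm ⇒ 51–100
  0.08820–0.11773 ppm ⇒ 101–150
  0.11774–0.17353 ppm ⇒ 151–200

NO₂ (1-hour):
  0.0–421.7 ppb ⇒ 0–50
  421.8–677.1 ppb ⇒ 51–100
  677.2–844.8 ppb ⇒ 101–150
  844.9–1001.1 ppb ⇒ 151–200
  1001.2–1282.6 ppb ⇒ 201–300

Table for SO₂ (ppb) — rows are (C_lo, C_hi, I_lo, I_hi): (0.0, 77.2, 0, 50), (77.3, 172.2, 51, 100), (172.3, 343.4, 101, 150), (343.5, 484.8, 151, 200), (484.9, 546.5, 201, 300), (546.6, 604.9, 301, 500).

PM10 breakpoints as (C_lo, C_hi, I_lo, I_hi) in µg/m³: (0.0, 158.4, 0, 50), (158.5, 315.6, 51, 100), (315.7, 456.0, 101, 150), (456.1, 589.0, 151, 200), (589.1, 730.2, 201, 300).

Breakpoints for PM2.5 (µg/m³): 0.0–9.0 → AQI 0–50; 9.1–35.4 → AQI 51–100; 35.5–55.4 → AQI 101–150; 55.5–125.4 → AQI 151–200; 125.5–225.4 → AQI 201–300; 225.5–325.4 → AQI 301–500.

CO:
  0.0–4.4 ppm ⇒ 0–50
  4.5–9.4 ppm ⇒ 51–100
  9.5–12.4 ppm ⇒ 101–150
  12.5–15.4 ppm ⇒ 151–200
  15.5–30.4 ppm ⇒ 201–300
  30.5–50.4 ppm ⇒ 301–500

266

O₃: 0.11693 ∈ [0.08820, 0.11773] ↔ index [101, 150].
101 + (0.11693−0.08820)·(150−101)/(0.11773−0.08820) = 101 + 0.02873·49/0.02953 ≈ 148.67, so AQI = 149.
NO₂: 87.1 lies in 0.0–421.7, so I_lo=0, I_hi=50, C_lo=0.0, C_hi=421.7.
(50−0)/(421.7−0.0) × (87.1−0.0) + 0 = 50/421.7 × 87.1 + 0 ≈ 10.33 → 10.
SO₂: 134.1 lies in 77.3–172.2, so I_lo=51, I_hi=100, C_lo=77.3, C_hi=172.2.
(100−51)/(172.2−77.3) × (134.1−77.3) + 51 = 49/94.9 × 56.8 + 51 ≈ 80.33 → 80.
PM10: 626.5 ∈ [589.1, 730.2] ↔ index [201, 300].
201 + (626.5−589.1)·(300−201)/(730.2−589.1) = 201 + 37.4·99/141.1 ≈ 227.24, so AQI = 227.
PM2.5 190.9: bracket 125.5–225.4 → index 201–300; slope 99/99.9, offset 65.4.
AQI = 201 + 99/99.9·65.4 ≈ 265.81 ⇒ 266.
CO: 10.3 ∈ [9.5, 12.4] ↔ index [101, 150].
101 + (10.3−9.5)·(150−101)/(12.4−9.5) = 101 + 0.8·49/2.9 ≈ 114.52, so AQI = 115.
Sub-indices: O₃→149, NO₂→10, SO₂→80, PM10→227, PM2.5→266, CO→115. Overall AQI = max = 266; dominant pollutant is PM2.5.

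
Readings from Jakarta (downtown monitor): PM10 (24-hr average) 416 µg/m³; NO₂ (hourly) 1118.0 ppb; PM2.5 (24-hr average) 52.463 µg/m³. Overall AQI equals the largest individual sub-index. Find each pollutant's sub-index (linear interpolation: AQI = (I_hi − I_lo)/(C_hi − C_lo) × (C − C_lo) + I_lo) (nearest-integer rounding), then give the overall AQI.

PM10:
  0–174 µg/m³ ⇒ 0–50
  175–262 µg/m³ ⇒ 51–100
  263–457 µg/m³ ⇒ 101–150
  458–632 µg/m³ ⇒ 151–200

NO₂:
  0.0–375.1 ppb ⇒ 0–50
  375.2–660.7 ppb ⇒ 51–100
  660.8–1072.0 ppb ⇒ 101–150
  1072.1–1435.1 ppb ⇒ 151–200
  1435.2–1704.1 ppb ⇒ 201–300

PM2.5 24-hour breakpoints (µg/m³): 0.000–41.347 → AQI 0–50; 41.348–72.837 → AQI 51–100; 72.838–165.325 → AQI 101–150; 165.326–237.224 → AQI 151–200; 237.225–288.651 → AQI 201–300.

157

PM10: 416 ∈ [263, 457] ↔ index [101, 150].
101 + (416−263)·(150−101)/(457−263) = 101 + 153·49/194 ≈ 139.64, so AQI = 140.
NO₂: row 1072.1–1435.1 (AQI 151–200). (200−151)·(1118.0−1072.1)/(1435.1−1072.1) + 151 = 49·45.9/363.0 + 151 ≈ 157.20 → 157.
PM2.5 52.463: bracket 41.348–72.837 → index 51–100; slope 49/31.489, offset 11.115.
AQI = 51 + 49/31.489·11.115 ≈ 68.30 ⇒ 68.
Sub-indices: PM10→140, NO₂→157, PM2.5→68. Overall AQI = max = 157; dominant pollutant is NO₂.
AQI 157: Unhealthy.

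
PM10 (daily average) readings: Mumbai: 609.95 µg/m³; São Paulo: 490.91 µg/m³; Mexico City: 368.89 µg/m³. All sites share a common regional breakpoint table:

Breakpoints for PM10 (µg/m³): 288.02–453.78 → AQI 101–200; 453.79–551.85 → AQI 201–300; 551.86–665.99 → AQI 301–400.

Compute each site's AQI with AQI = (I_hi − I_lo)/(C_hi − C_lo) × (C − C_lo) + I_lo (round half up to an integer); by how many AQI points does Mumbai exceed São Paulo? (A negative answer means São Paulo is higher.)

Mumbai 609.95: bracket 551.86–665.99 → index 301–400; slope 99/114.13, offset 58.09.
AQI = 301 + 99/114.13·58.09 ≈ 351.39 ⇒ 351.
São Paulo 490.91: bracket 453.79–551.85 → index 201–300; slope 99/98.06, offset 37.12.
AQI = 201 + 99/98.06·37.12 ≈ 238.48 ⇒ 238.
Mexico City: 368.89 ∈ [288.02, 453.78] ↔ index [101, 200].
101 + (368.89−288.02)·(200−101)/(453.78−288.02) = 101 + 80.87·99/165.76 ≈ 149.30, so AQI = 149.
AQIs: Mumbai=351, São Paulo=238, Mexico City=149. Mumbai (351) − São Paulo (238) = 113.

113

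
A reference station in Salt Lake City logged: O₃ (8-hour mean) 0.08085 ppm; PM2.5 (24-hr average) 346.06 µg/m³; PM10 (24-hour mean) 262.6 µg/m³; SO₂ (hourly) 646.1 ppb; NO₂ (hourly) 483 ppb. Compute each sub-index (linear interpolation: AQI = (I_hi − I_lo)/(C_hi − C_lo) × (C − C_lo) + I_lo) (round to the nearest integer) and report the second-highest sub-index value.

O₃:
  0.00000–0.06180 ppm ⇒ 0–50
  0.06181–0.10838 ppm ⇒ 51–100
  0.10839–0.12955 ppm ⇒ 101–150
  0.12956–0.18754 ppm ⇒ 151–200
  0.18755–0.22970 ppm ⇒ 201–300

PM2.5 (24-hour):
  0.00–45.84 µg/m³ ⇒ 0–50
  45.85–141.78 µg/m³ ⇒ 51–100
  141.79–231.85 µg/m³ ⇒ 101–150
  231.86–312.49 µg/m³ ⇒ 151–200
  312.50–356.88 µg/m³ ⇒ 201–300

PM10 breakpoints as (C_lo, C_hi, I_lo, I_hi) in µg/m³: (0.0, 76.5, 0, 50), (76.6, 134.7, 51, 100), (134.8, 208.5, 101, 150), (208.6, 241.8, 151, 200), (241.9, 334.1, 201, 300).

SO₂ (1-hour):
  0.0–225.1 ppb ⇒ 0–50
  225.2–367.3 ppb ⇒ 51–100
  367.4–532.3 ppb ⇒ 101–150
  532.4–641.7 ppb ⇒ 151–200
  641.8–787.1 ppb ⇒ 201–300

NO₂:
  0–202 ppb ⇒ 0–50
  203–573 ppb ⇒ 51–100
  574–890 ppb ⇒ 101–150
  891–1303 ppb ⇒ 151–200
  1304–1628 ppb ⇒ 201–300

O₃: 0.08085 ∈ [0.06181, 0.10838] ↔ index [51, 100].
51 + (0.08085−0.06181)·(100−51)/(0.10838−0.06181) = 51 + 0.01904·49/0.04657 ≈ 71.03, so AQI = 71.
PM2.5 346.06: bracket 312.50–356.88 → index 201–300; slope 99/44.38, offset 33.56.
AQI = 201 + 99/44.38·33.56 ≈ 275.86 ⇒ 276.
PM10: 262.6 lies in 241.9–334.1, so I_lo=201, I_hi=300, C_lo=241.9, C_hi=334.1.
(300−201)/(334.1−241.9) × (262.6−241.9) + 201 = 99/92.2 × 20.7 + 201 ≈ 223.23 → 223.
SO₂: 646.1 ∈ [641.8, 787.1] ↔ index [201, 300].
201 + (646.1−641.8)·(300−201)/(787.1−641.8) = 201 + 4.3·99/145.3 ≈ 203.93, so AQI = 204.
NO₂: 483 lies in 203–573, so I_lo=51, I_hi=100, C_lo=203, C_hi=573.
(100−51)/(573−203) × (483−203) + 51 = 49/370 × 280 + 51 ≈ 88.08 → 88.
Sub-indices: O₃→71, PM2.5→276, PM10→223, SO₂→204, NO₂→88. Ranked high→low: 276, 223, 204, 88, 71. Second-highest sub-index = 223.

223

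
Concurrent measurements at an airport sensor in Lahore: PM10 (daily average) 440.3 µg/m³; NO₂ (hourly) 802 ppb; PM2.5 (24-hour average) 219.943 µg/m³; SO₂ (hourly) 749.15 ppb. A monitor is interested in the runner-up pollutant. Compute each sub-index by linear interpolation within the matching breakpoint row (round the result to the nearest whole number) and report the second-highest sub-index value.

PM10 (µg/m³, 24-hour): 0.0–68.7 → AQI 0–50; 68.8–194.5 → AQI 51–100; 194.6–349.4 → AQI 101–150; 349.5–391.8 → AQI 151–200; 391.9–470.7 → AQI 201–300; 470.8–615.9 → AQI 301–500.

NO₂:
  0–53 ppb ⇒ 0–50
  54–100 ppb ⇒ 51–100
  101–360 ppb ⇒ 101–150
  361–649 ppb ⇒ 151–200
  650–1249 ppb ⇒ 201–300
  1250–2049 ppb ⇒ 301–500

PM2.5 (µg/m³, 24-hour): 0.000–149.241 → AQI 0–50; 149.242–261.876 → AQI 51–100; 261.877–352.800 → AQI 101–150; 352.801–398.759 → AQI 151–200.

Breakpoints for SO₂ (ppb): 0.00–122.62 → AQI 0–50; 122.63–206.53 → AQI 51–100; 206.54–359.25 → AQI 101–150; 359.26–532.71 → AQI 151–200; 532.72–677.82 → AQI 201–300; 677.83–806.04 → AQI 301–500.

PM10: row 391.9–470.7 (AQI 201–300). (300−201)·(440.3−391.9)/(470.7−391.9) + 201 = 99·48.4/78.8 + 201 ≈ 261.81 → 262.
NO₂: 802 lies in 650–1249, so I_lo=201, I_hi=300, C_lo=650, C_hi=1249.
(300−201)/(1249−650) × (802−650) + 201 = 99/599 × 152 + 201 ≈ 226.12 → 226.
PM2.5 219.943: bracket 149.242–261.876 → index 51–100; slope 49/112.634, offset 70.701.
AQI = 51 + 49/112.634·70.701 ≈ 81.76 ⇒ 82.
SO₂ 749.15: bracket 677.83–806.04 → index 301–500; slope 199/128.21, offset 71.32.
AQI = 301 + 199/128.21·71.32 ≈ 411.70 ⇒ 412.
Sub-indices: PM10→262, NO₂→226, PM2.5→82, SO₂→412. Ranked high→low: 412, 262, 226, 82. Second-highest sub-index = 262.

262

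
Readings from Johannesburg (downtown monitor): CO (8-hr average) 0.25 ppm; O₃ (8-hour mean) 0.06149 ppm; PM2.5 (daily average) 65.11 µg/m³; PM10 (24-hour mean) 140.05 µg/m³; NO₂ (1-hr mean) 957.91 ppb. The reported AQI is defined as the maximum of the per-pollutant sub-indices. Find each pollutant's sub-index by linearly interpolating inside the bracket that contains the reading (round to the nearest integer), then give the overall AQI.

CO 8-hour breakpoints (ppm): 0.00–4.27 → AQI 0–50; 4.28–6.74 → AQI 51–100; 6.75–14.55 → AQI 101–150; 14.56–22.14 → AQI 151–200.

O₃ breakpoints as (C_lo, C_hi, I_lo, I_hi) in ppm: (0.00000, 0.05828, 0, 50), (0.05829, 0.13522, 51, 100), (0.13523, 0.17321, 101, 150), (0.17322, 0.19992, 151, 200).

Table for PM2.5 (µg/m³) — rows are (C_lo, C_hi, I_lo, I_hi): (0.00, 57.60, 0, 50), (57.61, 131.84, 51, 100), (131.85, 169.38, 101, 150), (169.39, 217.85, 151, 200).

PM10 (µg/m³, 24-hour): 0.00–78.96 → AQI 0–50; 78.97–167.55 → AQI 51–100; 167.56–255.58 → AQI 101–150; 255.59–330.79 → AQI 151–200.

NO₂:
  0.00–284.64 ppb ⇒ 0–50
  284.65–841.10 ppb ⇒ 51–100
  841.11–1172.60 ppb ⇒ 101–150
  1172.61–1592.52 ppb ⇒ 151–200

CO 0.25: bracket 0.00–4.27 → index 0–50; slope 50/4.27, offset 0.25.
AQI = 0 + 50/4.27·0.25 ≈ 2.93 ⇒ 3.
O₃ 0.06149: bracket 0.05829–0.13522 → index 51–100; slope 49/0.07693, offset 0.00320.
AQI = 51 + 49/0.07693·0.00320 ≈ 53.04 ⇒ 53.
PM2.5 65.11: bracket 57.61–131.84 → index 51–100; slope 49/74.23, offset 7.50.
AQI = 51 + 49/74.23·7.50 ≈ 55.95 ⇒ 56.
PM10 140.05: bracket 78.97–167.55 → index 51–100; slope 49/88.58, offset 61.08.
AQI = 51 + 49/88.58·61.08 ≈ 84.79 ⇒ 85.
NO₂: 957.91 ∈ [841.11, 1172.60] ↔ index [101, 150].
101 + (957.91−841.11)·(150−101)/(1172.60−841.11) = 101 + 116.80·49/331.49 ≈ 118.27, so AQI = 118.
Sub-indices: CO→3, O₃→53, PM2.5→56, PM10→85, NO₂→118. Overall AQI = max = 118; dominant pollutant is NO₂.

118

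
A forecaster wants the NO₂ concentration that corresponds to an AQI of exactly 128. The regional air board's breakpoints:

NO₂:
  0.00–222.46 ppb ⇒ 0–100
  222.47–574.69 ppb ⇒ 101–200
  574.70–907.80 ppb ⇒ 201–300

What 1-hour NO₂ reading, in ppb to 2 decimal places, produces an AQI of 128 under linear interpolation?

318.53

AQI 128 lies in the 101–200 band, which corresponds to 222.47–574.69 ppb.
C = 222.47 + (128−101)×(574.69−222.47)/(200−101) = 222.47 + 27×352.22/99 ≈ 318.5300 ppb → 318.53 ppb to 2 dp.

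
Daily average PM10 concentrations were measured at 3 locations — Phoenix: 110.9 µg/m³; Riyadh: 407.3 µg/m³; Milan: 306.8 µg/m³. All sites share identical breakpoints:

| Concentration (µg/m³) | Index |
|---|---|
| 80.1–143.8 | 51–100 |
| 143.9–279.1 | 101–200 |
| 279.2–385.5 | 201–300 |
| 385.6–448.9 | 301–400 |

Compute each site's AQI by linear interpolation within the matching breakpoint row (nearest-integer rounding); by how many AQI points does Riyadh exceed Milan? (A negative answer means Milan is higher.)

108

Phoenix 110.9: bracket 80.1–143.8 → index 51–100; slope 49/63.7, offset 30.8.
AQI = 51 + 49/63.7·30.8 ≈ 74.69 ⇒ 75.
Riyadh 407.3: bracket 385.6–448.9 → index 301–400; slope 99/63.3, offset 21.7.
AQI = 301 + 99/63.3·21.7 ≈ 334.94 ⇒ 335.
Milan 306.8: bracket 279.2–385.5 → index 201–300; slope 99/106.3, offset 27.6.
AQI = 201 + 99/106.3·27.6 ≈ 226.70 ⇒ 227.
AQIs: Phoenix=75, Riyadh=335, Milan=227. Riyadh (335) − Milan (227) = 108.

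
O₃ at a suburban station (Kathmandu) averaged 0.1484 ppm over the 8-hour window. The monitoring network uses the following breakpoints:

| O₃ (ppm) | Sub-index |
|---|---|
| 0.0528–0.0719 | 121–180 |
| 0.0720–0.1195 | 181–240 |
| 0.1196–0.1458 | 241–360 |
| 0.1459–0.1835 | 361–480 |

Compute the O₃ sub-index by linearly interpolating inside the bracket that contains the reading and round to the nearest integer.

369

O₃: row 0.1459–0.1835 (AQI 361–480). (480−361)·(0.1484−0.1459)/(0.1835−0.1459) + 361 = 119·0.0025/0.0376 + 361 ≈ 368.91 → 369.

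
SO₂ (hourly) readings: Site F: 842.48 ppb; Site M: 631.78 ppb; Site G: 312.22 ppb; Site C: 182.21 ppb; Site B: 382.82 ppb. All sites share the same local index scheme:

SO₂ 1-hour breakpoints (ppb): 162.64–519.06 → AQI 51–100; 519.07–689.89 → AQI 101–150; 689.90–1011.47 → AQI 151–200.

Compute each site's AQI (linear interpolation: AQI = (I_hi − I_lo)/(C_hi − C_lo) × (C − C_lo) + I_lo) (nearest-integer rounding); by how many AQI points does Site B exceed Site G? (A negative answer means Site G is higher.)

9

Site F: 842.48 lies in 689.90–1011.47, so I_lo=151, I_hi=200, C_lo=689.90, C_hi=1011.47.
(200−151)/(1011.47−689.90) × (842.48−689.90) + 151 = 49/321.57 × 152.58 + 151 ≈ 174.25 → 174.
Site M: 631.78 lies in 519.07–689.89, so I_lo=101, I_hi=150, C_lo=519.07, C_hi=689.89.
(150−101)/(689.89−519.07) × (631.78−519.07) + 101 = 49/170.82 × 112.71 + 101 ≈ 133.33 → 133.
Site G: 312.22 ∈ [162.64, 519.06] ↔ index [51, 100].
51 + (312.22−162.64)·(100−51)/(519.06−162.64) = 51 + 149.58·49/356.42 ≈ 71.56, so AQI = 72.
Site C 182.21: bracket 162.64–519.06 → index 51–100; slope 49/356.42, offset 19.57.
AQI = 51 + 49/356.42·19.57 ≈ 53.69 ⇒ 54.
Site B: 382.82 lies in 162.64–519.06, so I_lo=51, I_hi=100, C_lo=162.64, C_hi=519.06.
(100−51)/(519.06−162.64) × (382.82−162.64) + 51 = 49/356.42 × 220.18 + 51 ≈ 81.27 → 81.
AQIs: Site F=174, Site M=133, Site G=72, Site C=54, Site B=81. Site B (81) − Site G (72) = 9.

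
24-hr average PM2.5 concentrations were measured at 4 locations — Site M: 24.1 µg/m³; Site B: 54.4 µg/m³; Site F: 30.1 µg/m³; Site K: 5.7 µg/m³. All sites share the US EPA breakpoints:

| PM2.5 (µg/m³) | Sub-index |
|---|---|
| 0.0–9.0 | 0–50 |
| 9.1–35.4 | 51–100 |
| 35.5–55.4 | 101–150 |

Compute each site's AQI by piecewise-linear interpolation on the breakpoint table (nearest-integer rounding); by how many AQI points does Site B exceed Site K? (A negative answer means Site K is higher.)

Site M 24.1: bracket 9.1–35.4 → index 51–100; slope 49/26.3, offset 15.0.
AQI = 51 + 49/26.3·15.0 ≈ 78.95 ⇒ 79.
Site B: row 35.5–55.4 (AQI 101–150). (150−101)·(54.4−35.5)/(55.4−35.5) + 101 = 49·18.9/19.9 + 101 ≈ 147.54 → 148.
Site F: 30.1 ∈ [9.1, 35.4] ↔ index [51, 100].
51 + (30.1−9.1)·(100−51)/(35.4−9.1) = 51 + 21.0·49/26.3 ≈ 90.13, so AQI = 90.
Site K: 5.7 ∈ [0.0, 9.0] ↔ index [0, 50].
0 + (5.7−0.0)·(50−0)/(9.0−0.0) = 0 + 5.7·50/9.0 ≈ 31.67, so AQI = 32.
AQIs: Site M=79, Site B=148, Site F=90, Site K=32. Site B (148) − Site K (32) = 116.

116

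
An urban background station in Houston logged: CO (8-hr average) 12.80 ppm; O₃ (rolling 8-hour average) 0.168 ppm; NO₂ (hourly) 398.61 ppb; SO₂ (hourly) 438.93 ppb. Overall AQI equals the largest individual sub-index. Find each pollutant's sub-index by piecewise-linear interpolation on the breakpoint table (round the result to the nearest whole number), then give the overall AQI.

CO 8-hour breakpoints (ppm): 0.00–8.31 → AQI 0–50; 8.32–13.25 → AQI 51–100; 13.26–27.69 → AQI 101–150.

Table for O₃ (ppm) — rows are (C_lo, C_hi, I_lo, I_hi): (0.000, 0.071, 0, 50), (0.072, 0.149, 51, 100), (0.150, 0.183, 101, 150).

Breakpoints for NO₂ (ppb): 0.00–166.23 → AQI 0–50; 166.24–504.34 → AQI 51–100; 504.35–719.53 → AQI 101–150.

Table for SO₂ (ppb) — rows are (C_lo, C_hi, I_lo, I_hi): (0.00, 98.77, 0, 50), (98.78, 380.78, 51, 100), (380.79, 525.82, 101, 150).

128

CO 12.80: bracket 8.32–13.25 → index 51–100; slope 49/4.93, offset 4.48.
AQI = 51 + 49/4.93·4.48 ≈ 95.53 ⇒ 96.
O₃: 0.168 ∈ [0.150, 0.183] ↔ index [101, 150].
101 + (0.168−0.150)·(150−101)/(0.183−0.150) = 101 + 0.018·49/0.033 ≈ 127.73, so AQI = 128.
NO₂: 398.61 ∈ [166.24, 504.34] ↔ index [51, 100].
51 + (398.61−166.24)·(100−51)/(504.34−166.24) = 51 + 232.37·49/338.10 ≈ 84.68, so AQI = 85.
SO₂: row 380.79–525.82 (AQI 101–150). (150−101)·(438.93−380.79)/(525.82−380.79) + 101 = 49·58.14/145.03 + 101 ≈ 120.64 → 121.
Sub-indices: CO→96, O₃→128, NO₂→85, SO₂→121. Overall AQI = max = 128; dominant pollutant is O₃.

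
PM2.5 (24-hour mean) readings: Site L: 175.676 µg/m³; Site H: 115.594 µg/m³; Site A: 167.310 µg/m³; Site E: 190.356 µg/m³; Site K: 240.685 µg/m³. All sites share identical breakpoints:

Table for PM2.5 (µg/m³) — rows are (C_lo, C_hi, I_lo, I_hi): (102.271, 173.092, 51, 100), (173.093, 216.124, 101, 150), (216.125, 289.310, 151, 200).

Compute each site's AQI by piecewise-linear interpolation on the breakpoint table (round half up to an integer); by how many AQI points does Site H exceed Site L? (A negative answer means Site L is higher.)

-44

Site L: 175.676 ∈ [173.093, 216.124] ↔ index [101, 150].
101 + (175.676−173.093)·(150−101)/(216.124−173.093) = 101 + 2.583·49/43.031 ≈ 103.94, so AQI = 104.
Site H: 115.594 ∈ [102.271, 173.092] ↔ index [51, 100].
51 + (115.594−102.271)·(100−51)/(173.092−102.271) = 51 + 13.323·49/70.821 ≈ 60.22, so AQI = 60.
Site A: row 102.271–173.092 (AQI 51–100). (100−51)·(167.310−102.271)/(173.092−102.271) + 51 = 49·65.039/70.821 + 51 ≈ 96.00 → 96.
Site E: 190.356 lies in 173.093–216.124, so I_lo=101, I_hi=150, C_lo=173.093, C_hi=216.124.
(150−101)/(216.124−173.093) × (190.356−173.093) + 101 = 49/43.031 × 17.263 + 101 ≈ 120.66 → 121.
Site K 240.685: bracket 216.125–289.310 → index 151–200; slope 49/73.185, offset 24.560.
AQI = 151 + 49/73.185·24.560 ≈ 167.44 ⇒ 167.
AQIs: Site L=104, Site H=60, Site A=96, Site E=121, Site K=167. Site H (60) − Site L (104) = -44.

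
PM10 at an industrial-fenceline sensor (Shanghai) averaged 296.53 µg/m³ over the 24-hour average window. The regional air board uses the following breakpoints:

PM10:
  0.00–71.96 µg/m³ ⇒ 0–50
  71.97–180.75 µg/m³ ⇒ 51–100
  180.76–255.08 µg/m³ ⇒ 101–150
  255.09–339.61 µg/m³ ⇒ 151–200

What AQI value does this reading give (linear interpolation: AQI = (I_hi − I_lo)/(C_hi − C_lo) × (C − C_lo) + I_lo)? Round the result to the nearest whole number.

PM10: 296.53 lies in 255.09–339.61, so I_lo=151, I_hi=200, C_lo=255.09, C_hi=339.61.
(200−151)/(339.61−255.09) × (296.53−255.09) + 151 = 49/84.52 × 41.44 + 151 ≈ 175.02 → 175.
AQI 175 falls in the Unhealthy category.

175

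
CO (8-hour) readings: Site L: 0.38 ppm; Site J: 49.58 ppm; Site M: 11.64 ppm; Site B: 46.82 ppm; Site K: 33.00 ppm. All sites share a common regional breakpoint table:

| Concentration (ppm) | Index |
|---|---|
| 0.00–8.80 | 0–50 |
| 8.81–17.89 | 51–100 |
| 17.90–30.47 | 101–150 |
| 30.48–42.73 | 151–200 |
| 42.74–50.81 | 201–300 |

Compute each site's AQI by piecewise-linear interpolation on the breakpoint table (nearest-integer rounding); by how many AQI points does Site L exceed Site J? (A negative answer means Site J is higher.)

-283

Site L: 0.38 lies in 0.00–8.80, so I_lo=0, I_hi=50, C_lo=0.00, C_hi=8.80.
(50−0)/(8.80−0.00) × (0.38−0.00) + 0 = 50/8.80 × 0.38 + 0 ≈ 2.16 → 2.
Site J: 49.58 lies in 42.74–50.81, so I_lo=201, I_hi=300, C_lo=42.74, C_hi=50.81.
(300−201)/(50.81−42.74) × (49.58−42.74) + 201 = 99/8.07 × 6.84 + 201 ≈ 284.91 → 285.
Site M: 11.64 lies in 8.81–17.89, so I_lo=51, I_hi=100, C_lo=8.81, C_hi=17.89.
(100−51)/(17.89−8.81) × (11.64−8.81) + 51 = 49/9.08 × 2.83 + 51 ≈ 66.27 → 66.
Site B: 46.82 lies in 42.74–50.81, so I_lo=201, I_hi=300, C_lo=42.74, C_hi=50.81.
(300−201)/(50.81−42.74) × (46.82−42.74) + 201 = 99/8.07 × 4.08 + 201 ≈ 251.05 → 251.
Site K: 33.00 ∈ [30.48, 42.73] ↔ index [151, 200].
151 + (33.00−30.48)·(200−151)/(42.73−30.48) = 151 + 2.52·49/12.25 ≈ 161.08, so AQI = 161.
AQIs: Site L=2, Site J=285, Site M=66, Site B=251, Site K=161. Site L (2) − Site J (285) = -283.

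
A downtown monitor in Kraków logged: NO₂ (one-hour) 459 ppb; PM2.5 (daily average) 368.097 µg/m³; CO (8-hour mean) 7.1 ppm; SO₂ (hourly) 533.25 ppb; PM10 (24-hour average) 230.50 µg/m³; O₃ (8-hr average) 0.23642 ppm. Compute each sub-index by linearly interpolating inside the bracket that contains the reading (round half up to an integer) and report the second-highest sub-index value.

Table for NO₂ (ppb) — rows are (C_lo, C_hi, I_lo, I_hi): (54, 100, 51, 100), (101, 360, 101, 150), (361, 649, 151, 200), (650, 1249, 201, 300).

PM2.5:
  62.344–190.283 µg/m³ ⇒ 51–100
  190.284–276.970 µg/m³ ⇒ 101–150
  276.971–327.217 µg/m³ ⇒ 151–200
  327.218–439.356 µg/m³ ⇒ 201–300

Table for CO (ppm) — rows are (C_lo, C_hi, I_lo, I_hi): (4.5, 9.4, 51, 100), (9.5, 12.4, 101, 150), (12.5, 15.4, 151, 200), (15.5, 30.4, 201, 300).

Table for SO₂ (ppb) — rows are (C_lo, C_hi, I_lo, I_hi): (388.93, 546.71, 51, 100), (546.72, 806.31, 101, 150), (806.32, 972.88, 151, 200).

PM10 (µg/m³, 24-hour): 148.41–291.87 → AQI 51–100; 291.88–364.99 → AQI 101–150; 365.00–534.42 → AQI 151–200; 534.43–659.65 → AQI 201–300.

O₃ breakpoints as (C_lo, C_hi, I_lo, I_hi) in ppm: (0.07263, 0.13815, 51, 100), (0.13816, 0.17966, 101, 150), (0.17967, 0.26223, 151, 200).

NO₂: 459 lies in 361–649, so I_lo=151, I_hi=200, C_lo=361, C_hi=649.
(200−151)/(649−361) × (459−361) + 151 = 49/288 × 98 + 151 ≈ 167.67 → 168.
PM2.5: 368.097 ∈ [327.218, 439.356] ↔ index [201, 300].
201 + (368.097−327.218)·(300−201)/(439.356−327.218) = 201 + 40.879·99/112.138 ≈ 237.09, so AQI = 237.
CO 7.1: bracket 4.5–9.4 → index 51–100; slope 49/4.9, offset 2.6.
AQI = 51 + 49/4.9·2.6 ≈ 77.00 ⇒ 77.
SO₂: 533.25 lies in 388.93–546.71, so I_lo=51, I_hi=100, C_lo=388.93, C_hi=546.71.
(100−51)/(546.71−388.93) × (533.25−388.93) + 51 = 49/157.78 × 144.32 + 51 ≈ 95.82 → 96.
PM10: 230.50 lies in 148.41–291.87, so I_lo=51, I_hi=100, C_lo=148.41, C_hi=291.87.
(100−51)/(291.87−148.41) × (230.50−148.41) + 51 = 49/143.46 × 82.09 + 51 ≈ 79.04 → 79.
O₃: 0.23642 lies in 0.17967–0.26223, so I_lo=151, I_hi=200, C_lo=0.17967, C_hi=0.26223.
(200−151)/(0.26223−0.17967) × (0.23642−0.17967) + 151 = 49/0.08256 × 0.05675 + 151 ≈ 184.68 → 185.
Sub-indices: NO₂→168, PM2.5→237, CO→77, SO₂→96, PM10→79, O₃→185. Ranked high→low: 237, 185, 168, 96, 79, 77. Second-highest sub-index = 185.

185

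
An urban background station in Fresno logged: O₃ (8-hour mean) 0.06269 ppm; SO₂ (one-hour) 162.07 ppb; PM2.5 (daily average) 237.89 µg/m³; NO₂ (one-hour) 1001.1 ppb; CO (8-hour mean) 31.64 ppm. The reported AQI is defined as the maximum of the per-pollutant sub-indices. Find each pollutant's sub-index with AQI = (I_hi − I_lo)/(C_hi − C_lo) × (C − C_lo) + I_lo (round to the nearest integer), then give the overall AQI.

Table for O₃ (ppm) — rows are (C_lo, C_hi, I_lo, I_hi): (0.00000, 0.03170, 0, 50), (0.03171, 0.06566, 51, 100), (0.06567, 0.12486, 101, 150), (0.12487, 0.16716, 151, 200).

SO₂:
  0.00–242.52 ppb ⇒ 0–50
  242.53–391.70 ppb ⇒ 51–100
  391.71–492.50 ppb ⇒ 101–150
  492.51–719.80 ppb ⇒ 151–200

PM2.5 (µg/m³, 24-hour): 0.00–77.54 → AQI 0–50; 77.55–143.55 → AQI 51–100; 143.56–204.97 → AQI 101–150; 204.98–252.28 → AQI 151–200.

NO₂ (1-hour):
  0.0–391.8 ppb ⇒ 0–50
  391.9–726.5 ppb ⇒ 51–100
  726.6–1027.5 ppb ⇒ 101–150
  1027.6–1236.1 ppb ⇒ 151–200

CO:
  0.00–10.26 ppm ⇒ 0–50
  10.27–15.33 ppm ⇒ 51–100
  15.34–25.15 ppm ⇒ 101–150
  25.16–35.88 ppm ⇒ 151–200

O₃: 0.06269 lies in 0.03171–0.06566, so I_lo=51, I_hi=100, C_lo=0.03171, C_hi=0.06566.
(100−51)/(0.06566−0.03171) × (0.06269−0.03171) + 51 = 49/0.03395 × 0.03098 + 51 ≈ 95.71 → 96.
SO₂: 162.07 ∈ [0.00, 242.52] ↔ index [0, 50].
0 + (162.07−0.00)·(50−0)/(242.52−0.00) = 0 + 162.07·50/242.52 ≈ 33.41, so AQI = 33.
PM2.5 237.89: bracket 204.98–252.28 → index 151–200; slope 49/47.30, offset 32.91.
AQI = 151 + 49/47.30·32.91 ≈ 185.09 ⇒ 185.
NO₂: 1001.1 lies in 726.6–1027.5, so I_lo=101, I_hi=150, C_lo=726.6, C_hi=1027.5.
(150−101)/(1027.5−726.6) × (1001.1−726.6) + 101 = 49/300.9 × 274.5 + 101 ≈ 145.70 → 146.
CO 31.64: bracket 25.16–35.88 → index 151–200; slope 49/10.72, offset 6.48.
AQI = 151 + 49/10.72·6.48 ≈ 180.62 ⇒ 181.
Sub-indices: O₃→96, SO₂→33, PM2.5→185, NO₂→146, CO→181. Overall AQI = max = 185; dominant pollutant is PM2.5.

185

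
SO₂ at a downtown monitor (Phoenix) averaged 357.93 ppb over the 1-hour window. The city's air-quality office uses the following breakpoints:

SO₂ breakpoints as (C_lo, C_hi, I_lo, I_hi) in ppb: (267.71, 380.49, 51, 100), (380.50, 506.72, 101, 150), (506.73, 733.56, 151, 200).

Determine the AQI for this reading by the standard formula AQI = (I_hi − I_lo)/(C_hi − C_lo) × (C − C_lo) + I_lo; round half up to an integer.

SO₂ 357.93: bracket 267.71–380.49 → index 51–100; slope 49/112.78, offset 90.22.
AQI = 51 + 49/112.78·90.22 ≈ 90.20 ⇒ 90.

90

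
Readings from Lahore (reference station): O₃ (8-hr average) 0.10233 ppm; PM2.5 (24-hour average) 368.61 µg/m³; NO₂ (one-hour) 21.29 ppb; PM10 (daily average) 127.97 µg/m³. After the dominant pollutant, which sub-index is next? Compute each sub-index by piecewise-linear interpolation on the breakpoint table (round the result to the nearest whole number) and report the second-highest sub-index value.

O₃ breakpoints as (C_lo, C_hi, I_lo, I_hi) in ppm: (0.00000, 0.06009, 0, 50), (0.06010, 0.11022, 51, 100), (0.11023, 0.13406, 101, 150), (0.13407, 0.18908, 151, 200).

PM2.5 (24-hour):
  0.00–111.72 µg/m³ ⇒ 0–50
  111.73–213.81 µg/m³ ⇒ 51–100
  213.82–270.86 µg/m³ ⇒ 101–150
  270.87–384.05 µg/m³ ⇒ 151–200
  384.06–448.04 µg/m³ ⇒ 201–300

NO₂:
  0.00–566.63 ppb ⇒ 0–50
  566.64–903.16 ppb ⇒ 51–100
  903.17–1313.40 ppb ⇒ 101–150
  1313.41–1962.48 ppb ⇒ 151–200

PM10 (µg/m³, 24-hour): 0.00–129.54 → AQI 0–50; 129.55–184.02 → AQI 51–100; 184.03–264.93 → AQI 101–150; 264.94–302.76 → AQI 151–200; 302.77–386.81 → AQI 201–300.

92

O₃: 0.10233 lies in 0.06010–0.11022, so I_lo=51, I_hi=100, C_lo=0.06010, C_hi=0.11022.
(100−51)/(0.11022−0.06010) × (0.10233−0.06010) + 51 = 49/0.05012 × 0.04223 + 51 ≈ 92.29 → 92.
PM2.5 368.61: bracket 270.87–384.05 → index 151–200; slope 49/113.18, offset 97.74.
AQI = 151 + 49/113.18·97.74 ≈ 193.32 ⇒ 193.
NO₂ 21.29: bracket 0.00–566.63 → index 0–50; slope 50/566.63, offset 21.29.
AQI = 0 + 50/566.63·21.29 ≈ 1.88 ⇒ 2.
PM10: 127.97 lies in 0.00–129.54, so I_lo=0, I_hi=50, C_lo=0.00, C_hi=129.54.
(50−0)/(129.54−0.00) × (127.97−0.00) + 0 = 50/129.54 × 127.97 + 0 ≈ 49.39 → 49.
Sub-indices: O₃→92, PM2.5→193, NO₂→2, PM10→49. Ranked high→low: 193, 92, 49, 2. Second-highest sub-index = 92.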